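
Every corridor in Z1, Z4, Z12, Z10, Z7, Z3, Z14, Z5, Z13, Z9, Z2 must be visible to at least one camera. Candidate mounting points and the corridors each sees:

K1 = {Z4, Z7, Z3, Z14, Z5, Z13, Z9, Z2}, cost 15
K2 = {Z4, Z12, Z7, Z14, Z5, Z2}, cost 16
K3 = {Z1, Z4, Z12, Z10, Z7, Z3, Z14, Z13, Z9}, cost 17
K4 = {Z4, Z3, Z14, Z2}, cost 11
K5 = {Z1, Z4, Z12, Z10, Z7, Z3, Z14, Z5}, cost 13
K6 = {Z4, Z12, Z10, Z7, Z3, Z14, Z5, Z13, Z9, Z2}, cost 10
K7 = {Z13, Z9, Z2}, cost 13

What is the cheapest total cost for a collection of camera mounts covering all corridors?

23

K5, K6 cover every corridor at cost 13 + 10 = 23.
Any cover uses at least 2 camera mounts; among all covering selections none totals below 23.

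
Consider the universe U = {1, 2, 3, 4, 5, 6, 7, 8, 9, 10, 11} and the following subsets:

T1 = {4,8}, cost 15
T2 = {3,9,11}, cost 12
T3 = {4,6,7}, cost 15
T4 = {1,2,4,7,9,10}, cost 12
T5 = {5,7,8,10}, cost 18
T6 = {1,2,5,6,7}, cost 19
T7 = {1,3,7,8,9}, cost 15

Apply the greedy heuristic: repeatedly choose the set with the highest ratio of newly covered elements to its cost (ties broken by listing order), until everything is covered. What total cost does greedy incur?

57

Pick 1: T4 adds 6 new (1, 2, 4, 7, 9, 10) at cost 12 (ratio 6/12).
Pick 2: T2 adds 2 new (3, 11) at cost 12 (ratio 2/12).
Pick 3: T5 adds 2 new (5, 8) at cost 18 (ratio 2/18).
Pick 4: T3 adds 1 new (6) at cost 15 (ratio 1/15).
Greedy total cost: 12 + 12 + 18 + 15 = 57.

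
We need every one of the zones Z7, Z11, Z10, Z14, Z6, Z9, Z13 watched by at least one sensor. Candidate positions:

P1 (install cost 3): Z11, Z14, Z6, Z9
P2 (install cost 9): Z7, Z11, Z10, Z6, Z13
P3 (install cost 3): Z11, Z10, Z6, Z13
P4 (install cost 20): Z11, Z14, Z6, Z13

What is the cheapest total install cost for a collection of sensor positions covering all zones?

P1, P2 cover every zone at install cost 3 + 9 = 12.
Any cover uses at least 2 sensor positions; among all covering selections none totals below 12.

12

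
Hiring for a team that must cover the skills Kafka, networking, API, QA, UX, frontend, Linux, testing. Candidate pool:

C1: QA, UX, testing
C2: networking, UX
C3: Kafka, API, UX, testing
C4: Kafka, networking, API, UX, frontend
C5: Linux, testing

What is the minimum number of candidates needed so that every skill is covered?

C1, C4, C5 together cover {Kafka, networking, API, QA, UX, frontend, Linux, testing} — every skill.
No 2 of the 5 candidates cover everything (all 10 pairs fall short), so 3 is minimum.

3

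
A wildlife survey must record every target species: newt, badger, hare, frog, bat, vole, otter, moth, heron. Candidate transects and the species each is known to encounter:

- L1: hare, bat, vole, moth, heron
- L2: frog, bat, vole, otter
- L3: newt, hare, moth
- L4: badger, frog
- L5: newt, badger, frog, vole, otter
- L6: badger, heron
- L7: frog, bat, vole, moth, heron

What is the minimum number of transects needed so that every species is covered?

2

L1, L5 together cover {newt, badger, hare, frog, bat, vole, otter, moth, heron} — every species.
No single transect contains all 9 species, so 2 is optimal.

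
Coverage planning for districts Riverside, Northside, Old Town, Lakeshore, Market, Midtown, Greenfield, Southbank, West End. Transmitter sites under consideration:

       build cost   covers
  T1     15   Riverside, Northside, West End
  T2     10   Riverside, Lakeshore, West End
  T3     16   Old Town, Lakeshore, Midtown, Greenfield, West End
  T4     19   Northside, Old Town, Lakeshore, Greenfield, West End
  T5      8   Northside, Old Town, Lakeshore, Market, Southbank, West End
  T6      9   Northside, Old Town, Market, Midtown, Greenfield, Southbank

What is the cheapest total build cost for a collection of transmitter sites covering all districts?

T2, T6 cover every district at build cost 10 + 9 = 19.
Any cover uses at least 2 transmitter sites; among all covering selections none totals below 19.

19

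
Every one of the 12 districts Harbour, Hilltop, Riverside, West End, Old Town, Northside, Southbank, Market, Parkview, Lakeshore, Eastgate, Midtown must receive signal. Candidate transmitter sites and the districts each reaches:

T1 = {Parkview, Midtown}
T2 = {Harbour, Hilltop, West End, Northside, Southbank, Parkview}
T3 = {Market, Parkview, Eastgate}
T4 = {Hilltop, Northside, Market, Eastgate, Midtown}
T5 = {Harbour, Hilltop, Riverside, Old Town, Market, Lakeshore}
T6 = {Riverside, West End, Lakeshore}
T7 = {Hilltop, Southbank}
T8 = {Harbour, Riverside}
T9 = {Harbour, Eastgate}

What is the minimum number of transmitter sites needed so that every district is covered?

T2, T4, T5 together cover {Harbour, Hilltop, Riverside, West End, Old Town, Northside, Southbank, Market, Parkview, Lakeshore, Eastgate, Midtown} — every district.
No 2 of the 9 transmitter sites cover everything (all 36 pairs fall short), so 3 is minimum.

3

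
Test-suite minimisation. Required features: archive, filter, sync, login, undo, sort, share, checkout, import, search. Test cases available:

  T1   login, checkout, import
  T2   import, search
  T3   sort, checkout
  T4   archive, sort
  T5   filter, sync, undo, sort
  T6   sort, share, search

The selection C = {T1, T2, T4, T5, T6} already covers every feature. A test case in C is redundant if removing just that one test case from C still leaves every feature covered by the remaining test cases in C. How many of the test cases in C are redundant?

Drop T1: login, checkout uncovered — not redundant.
Drop T2: the rest still cover every feature — redundant.
Drop T4: archive uncovered — not redundant.
Drop T5: filter, sync, undo uncovered — not redundant.
Drop T6: share uncovered — not redundant.
1 redundant: T2.

1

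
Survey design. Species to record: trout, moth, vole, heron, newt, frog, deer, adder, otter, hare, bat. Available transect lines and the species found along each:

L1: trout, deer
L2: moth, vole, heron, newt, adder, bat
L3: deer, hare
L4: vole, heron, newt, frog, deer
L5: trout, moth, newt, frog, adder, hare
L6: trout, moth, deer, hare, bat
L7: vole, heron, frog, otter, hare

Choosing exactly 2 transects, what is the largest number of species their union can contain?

9

Choosing L2, L5 covers {trout, moth, vole, heron, newt, frog, adder, hare, bat} — 9 species.
No choice of 2 transects does better; here deer, otter are left uncovered.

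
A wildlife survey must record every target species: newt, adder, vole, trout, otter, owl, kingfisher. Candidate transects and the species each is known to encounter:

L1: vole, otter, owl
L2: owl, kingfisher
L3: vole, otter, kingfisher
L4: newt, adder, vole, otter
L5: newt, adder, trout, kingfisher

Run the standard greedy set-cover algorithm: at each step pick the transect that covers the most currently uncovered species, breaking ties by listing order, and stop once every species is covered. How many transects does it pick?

Pick 1: L4 covers 4 new species (newt, adder, vole, otter).
Pick 2: L2 covers 2 new species (owl, kingfisher).
Pick 3: L5 covers 1 new species (trout).
Greedy uses 3 transects. (The true minimum is 2.)

3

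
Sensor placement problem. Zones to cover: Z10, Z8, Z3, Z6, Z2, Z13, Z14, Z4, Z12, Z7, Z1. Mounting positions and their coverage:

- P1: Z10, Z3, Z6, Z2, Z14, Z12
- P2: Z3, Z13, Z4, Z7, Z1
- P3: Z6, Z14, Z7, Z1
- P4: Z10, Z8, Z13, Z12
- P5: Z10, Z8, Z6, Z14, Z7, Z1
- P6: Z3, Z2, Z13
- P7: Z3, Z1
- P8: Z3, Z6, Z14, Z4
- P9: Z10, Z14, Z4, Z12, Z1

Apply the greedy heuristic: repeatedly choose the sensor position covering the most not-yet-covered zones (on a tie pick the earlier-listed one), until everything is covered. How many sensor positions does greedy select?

3

Pick 1: P1 covers 6 new zones (Z10, Z3, Z6, Z2, Z14, Z12).
Pick 2: P2 covers 4 new zones (Z13, Z4, Z7, Z1).
Pick 3: P4 covers 1 new zones (Z8).
Greedy uses 3 sensor positions.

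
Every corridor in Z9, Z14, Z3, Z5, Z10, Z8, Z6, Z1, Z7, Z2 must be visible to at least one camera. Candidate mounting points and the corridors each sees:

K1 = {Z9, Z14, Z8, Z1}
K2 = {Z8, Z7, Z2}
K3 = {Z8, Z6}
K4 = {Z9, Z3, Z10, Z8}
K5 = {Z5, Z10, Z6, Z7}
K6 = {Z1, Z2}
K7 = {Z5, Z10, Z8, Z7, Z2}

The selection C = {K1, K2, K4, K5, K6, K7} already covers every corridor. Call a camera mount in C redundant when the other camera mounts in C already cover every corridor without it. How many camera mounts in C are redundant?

Drop K1: Z14 uncovered — not redundant.
Drop K2: the rest still cover every corridor — redundant.
Drop K4: Z3 uncovered — not redundant.
Drop K5: Z6 uncovered — not redundant.
Drop K6: the rest still cover every corridor — redundant.
Drop K7: the rest still cover every corridor — redundant.
3 redundant: K2, K6, K7.

3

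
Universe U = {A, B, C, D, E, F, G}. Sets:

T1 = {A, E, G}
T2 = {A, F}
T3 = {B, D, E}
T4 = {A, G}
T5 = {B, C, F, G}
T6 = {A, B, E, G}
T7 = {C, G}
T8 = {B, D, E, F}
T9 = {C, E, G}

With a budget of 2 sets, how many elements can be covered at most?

6

Choosing T1, T5 covers {A, B, C, E, F, G} — 6 elements.
No choice of 2 sets does better; here D is left uncovered.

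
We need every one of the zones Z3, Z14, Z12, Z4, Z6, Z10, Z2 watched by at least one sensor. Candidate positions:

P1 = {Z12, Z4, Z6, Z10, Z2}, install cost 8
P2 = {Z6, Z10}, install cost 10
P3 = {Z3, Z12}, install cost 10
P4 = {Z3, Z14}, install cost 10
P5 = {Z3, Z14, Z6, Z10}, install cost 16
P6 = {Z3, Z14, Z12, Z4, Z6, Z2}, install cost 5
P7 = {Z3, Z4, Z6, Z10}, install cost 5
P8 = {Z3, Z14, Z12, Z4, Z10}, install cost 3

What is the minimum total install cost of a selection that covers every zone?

8

P6, P8 cover every zone at install cost 5 + 3 = 8.
Any cover uses at least 2 sensor positions; among all covering selections none totals below 8.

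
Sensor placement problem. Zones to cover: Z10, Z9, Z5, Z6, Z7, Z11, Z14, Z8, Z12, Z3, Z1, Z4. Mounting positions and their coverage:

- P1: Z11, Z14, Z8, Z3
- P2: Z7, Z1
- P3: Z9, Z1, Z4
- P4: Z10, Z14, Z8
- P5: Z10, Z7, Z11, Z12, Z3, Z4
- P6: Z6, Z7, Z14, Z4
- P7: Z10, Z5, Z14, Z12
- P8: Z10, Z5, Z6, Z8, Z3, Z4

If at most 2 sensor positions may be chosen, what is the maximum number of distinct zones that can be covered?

9

Choosing P5, P8 covers {Z10, Z5, Z6, Z7, Z11, Z8, Z12, Z3, Z4} — 9 zones.
No choice of 2 sensor positions does better; here Z9, Z14, Z1 are left uncovered.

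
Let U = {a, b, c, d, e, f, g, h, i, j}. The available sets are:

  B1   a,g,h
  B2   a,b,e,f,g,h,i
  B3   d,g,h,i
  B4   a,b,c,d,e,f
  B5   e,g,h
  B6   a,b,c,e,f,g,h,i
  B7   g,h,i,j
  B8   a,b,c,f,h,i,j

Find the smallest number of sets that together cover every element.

2

B4, B7 together cover {a, b, c, d, e, f, g, h, i, j} — every element.
No single set contains all 10 elements, so 2 is optimal.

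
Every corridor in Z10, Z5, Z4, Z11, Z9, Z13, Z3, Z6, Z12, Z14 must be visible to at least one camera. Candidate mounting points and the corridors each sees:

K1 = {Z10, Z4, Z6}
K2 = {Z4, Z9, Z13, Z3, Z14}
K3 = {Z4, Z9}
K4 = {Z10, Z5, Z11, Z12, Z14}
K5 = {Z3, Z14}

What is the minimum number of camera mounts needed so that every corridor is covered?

K1, K2, K4 together cover {Z10, Z5, Z4, Z11, Z9, Z13, Z3, Z6, Z12, Z14} — every corridor.
No 2 of the 5 camera mounts cover everything (all 10 pairs fall short), so 3 is minimum.

3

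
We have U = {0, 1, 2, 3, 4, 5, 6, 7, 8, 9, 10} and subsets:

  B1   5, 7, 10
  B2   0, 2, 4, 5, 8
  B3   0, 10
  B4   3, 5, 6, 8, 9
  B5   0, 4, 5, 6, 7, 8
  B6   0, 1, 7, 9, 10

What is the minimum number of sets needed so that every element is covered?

3

B2, B4, B6 together cover {0, 1, 2, 3, 4, 5, 6, 7, 8, 9, 10} — every element.
No 2 of the 6 sets cover everything (all 15 pairs fall short), so 3 is minimum.
Greedy (largest uncovered first) would take B5, B6, B2, B4 — 4 sets — but 3 suffice.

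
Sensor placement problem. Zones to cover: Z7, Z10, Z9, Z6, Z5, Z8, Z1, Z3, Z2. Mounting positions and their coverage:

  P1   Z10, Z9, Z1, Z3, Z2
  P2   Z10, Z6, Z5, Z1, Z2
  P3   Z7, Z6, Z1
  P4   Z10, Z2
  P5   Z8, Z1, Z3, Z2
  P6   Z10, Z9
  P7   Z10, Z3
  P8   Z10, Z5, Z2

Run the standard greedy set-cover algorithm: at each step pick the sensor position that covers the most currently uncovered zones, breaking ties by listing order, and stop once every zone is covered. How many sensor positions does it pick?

4

Pick 1: P1 covers 5 new zones (Z10, Z9, Z1, Z3, Z2).
Pick 2: P2 covers 2 new zones (Z6, Z5).
Pick 3: P3 covers 1 new zones (Z7).
Pick 4: P5 covers 1 new zones (Z8).
Greedy uses 4 sensor positions.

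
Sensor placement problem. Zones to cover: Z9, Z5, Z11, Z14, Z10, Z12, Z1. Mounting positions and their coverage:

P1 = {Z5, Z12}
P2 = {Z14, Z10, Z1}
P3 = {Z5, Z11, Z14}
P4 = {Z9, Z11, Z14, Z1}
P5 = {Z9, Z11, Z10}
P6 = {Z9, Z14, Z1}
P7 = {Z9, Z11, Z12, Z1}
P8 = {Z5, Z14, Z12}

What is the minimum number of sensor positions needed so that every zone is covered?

P1, P2, P4 together cover {Z9, Z5, Z11, Z14, Z10, Z12, Z1} — every zone.
No 2 of the 8 sensor positions cover everything (all 28 pairs fall short), so 3 is minimum.

3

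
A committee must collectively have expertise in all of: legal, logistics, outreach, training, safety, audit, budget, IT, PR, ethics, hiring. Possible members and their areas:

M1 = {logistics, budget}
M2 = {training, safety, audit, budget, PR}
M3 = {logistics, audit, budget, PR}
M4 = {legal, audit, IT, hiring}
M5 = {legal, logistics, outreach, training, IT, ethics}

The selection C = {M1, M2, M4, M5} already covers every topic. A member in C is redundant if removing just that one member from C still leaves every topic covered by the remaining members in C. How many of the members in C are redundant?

Drop M1: the rest still cover every topic — redundant.
Drop M2: safety, PR uncovered — not redundant.
Drop M4: hiring uncovered — not redundant.
Drop M5: outreach, ethics uncovered — not redundant.
1 redundant: M1.

1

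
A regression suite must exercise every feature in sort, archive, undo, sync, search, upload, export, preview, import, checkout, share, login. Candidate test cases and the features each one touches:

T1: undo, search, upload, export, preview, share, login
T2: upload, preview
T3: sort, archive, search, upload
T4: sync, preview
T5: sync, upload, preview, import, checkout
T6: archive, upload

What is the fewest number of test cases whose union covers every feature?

3

T1, T3, T5 together cover {sort, archive, undo, sync, search, upload, export, preview, import, checkout, share, login} — every feature.
No 2 of the 6 test cases cover everything (all 15 pairs fall short), so 3 is minimum.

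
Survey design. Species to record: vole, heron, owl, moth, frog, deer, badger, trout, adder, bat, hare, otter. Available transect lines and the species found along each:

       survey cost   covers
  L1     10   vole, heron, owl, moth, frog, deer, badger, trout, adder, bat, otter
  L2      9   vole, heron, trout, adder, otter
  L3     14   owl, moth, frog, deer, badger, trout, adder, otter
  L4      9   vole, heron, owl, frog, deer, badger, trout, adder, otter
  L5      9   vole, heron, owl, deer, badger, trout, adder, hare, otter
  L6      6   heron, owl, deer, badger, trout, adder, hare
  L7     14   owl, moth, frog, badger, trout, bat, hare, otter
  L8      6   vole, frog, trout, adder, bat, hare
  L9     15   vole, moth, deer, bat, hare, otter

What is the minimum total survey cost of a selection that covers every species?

L1, L6 cover every species at survey cost 10 + 6 = 16.
Any cover uses at least 2 transects; among all covering selections none totals below 16.

16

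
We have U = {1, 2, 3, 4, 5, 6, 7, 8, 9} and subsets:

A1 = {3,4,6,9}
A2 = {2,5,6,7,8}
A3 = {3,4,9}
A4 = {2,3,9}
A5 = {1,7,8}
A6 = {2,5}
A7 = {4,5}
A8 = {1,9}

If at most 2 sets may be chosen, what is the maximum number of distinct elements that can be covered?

Choosing A1, A2 covers {2, 3, 4, 5, 6, 7, 8, 9} — 8 elements.
No choice of 2 sets does better; here 1 is left uncovered.

8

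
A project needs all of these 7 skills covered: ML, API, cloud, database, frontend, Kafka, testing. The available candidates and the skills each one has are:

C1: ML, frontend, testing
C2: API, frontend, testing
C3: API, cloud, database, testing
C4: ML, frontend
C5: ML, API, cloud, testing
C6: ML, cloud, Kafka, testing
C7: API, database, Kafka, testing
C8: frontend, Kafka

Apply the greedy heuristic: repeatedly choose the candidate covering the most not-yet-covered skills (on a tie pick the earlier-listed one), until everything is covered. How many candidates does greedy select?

Pick 1: C3 covers 4 new skills (API, cloud, database, testing).
Pick 2: C1 covers 2 new skills (ML, frontend).
Pick 3: C6 covers 1 new skills (Kafka).
Greedy uses 3 candidates.

3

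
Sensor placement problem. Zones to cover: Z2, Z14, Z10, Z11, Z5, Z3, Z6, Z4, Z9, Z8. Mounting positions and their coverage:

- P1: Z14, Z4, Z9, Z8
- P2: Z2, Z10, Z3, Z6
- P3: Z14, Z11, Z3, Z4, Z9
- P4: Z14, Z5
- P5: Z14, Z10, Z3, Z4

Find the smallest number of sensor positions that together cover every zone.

4

P1, P2, P3, P4 together cover {Z2, Z14, Z10, Z11, Z5, Z3, Z6, Z4, Z9, Z8} — every zone.
No 3 of the 5 sensor positions cover everything (all 10 triples fall short), so 4 is minimum.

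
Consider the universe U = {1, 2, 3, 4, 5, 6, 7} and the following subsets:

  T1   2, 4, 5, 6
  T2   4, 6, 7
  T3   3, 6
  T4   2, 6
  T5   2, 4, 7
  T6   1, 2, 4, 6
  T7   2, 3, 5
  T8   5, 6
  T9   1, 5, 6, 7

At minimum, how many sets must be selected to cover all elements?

3

T1, T3, T9 together cover {1, 2, 3, 4, 5, 6, 7} — every element.
No 2 of the 9 sets cover everything (all 36 pairs fall short), so 3 is minimum.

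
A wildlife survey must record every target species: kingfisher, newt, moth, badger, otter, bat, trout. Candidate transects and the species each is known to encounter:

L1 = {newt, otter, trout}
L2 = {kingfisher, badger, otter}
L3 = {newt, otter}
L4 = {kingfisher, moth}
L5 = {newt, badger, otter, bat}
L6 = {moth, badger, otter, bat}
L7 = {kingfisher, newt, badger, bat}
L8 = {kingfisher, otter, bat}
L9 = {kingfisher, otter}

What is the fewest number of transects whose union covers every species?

L1, L2, L6 together cover {kingfisher, newt, moth, badger, otter, bat, trout} — every species.
No 2 of the 9 transects cover everything (all 36 pairs fall short), so 3 is minimum.

3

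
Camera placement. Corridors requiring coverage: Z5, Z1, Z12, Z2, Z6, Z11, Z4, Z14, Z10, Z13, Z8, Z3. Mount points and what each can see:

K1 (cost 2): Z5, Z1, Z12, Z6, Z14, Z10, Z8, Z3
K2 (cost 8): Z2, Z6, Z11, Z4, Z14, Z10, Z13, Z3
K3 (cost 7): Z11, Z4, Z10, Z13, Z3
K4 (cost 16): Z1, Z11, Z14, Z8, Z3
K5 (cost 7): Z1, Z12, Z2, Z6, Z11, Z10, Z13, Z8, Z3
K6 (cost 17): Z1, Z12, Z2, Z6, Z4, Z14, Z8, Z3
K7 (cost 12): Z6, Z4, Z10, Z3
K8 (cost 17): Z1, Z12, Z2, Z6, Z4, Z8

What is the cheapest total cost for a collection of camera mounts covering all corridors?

K1, K2 cover every corridor at cost 2 + 8 = 10.
Any cover uses at least 2 camera mounts; among all covering selections none totals below 10.

10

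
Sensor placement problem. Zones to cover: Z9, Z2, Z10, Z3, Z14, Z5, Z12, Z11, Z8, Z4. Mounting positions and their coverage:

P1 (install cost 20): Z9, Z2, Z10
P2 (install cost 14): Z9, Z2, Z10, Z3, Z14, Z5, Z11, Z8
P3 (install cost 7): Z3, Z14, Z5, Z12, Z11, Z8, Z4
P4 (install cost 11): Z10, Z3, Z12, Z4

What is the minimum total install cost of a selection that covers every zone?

21

P2, P3 cover every zone at install cost 14 + 7 = 21.
Any cover uses at least 2 sensor positions; among all covering selections none totals below 21.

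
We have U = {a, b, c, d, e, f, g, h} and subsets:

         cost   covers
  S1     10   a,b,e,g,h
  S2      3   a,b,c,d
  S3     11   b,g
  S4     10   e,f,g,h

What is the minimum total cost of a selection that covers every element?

S2, S4 cover every element at cost 3 + 10 = 13.
Any cover uses at least 2 sets; among all covering selections none totals below 13.

13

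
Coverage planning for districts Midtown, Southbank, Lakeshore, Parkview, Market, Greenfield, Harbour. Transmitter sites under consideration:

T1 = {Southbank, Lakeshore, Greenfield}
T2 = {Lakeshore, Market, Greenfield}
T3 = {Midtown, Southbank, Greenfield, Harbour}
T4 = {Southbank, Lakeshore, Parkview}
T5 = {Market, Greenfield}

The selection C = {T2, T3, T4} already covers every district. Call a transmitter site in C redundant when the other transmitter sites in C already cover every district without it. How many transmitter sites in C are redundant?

0

Drop T2: Market uncovered — not redundant.
Drop T3: Midtown, Harbour uncovered — not redundant.
Drop T4: Parkview uncovered — not redundant.
None of the transmitter sites in C is redundant.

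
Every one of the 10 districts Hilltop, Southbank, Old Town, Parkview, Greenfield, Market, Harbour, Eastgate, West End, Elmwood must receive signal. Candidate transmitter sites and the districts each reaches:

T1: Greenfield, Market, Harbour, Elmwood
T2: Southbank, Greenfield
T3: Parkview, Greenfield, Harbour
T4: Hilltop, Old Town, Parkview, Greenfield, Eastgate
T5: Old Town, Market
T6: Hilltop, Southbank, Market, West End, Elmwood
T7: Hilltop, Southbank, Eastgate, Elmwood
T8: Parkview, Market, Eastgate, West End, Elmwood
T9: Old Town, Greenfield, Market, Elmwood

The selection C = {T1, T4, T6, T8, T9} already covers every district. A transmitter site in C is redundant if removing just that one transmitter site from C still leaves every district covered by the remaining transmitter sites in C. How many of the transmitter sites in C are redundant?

3

Drop T1: Harbour uncovered — not redundant.
Drop T4: the rest still cover every district — redundant.
Drop T6: Southbank uncovered — not redundant.
Drop T8: the rest still cover every district — redundant.
Drop T9: the rest still cover every district — redundant.
3 redundant: T4, T8, T9.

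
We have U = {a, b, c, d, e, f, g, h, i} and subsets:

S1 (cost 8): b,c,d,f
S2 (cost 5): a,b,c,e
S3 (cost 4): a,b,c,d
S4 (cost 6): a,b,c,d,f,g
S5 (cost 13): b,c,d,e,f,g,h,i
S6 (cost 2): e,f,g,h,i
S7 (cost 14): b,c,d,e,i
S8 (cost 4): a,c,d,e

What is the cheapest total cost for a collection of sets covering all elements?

6

S3, S6 cover every element at cost 4 + 2 = 6.
Any cover uses at least 2 sets; among all covering selections none totals below 6.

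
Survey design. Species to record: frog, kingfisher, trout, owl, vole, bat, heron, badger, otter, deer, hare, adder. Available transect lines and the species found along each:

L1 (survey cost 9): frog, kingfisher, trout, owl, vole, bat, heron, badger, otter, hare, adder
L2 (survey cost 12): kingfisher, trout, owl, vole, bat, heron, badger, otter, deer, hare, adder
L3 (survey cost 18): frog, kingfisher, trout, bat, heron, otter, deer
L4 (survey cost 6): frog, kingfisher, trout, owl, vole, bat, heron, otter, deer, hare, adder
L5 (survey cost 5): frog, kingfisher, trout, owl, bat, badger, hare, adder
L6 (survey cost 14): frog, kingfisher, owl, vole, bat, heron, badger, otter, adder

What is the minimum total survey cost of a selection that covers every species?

L4, L5 cover every species at survey cost 6 + 5 = 11.
Any cover uses at least 2 transects; among all covering selections none totals below 11.

11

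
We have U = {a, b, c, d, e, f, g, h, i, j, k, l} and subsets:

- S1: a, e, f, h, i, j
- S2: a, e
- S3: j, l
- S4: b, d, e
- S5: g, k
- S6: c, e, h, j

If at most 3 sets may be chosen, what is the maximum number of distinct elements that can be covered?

Choosing S1, S4, S5 covers {a, b, d, e, f, g, h, i, j, k} — 10 elements.
No choice of 3 sets does better; here c, l are left uncovered.

10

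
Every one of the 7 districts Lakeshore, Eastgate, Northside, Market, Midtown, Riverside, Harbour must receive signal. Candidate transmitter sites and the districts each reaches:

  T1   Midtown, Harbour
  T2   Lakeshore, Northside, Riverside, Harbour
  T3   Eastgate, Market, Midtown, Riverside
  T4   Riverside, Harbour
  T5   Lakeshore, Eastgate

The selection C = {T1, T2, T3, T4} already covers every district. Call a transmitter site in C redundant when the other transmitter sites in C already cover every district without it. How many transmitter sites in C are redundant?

2

Drop T1: the rest still cover every district — redundant.
Drop T2: Lakeshore, Northside uncovered — not redundant.
Drop T3: Eastgate, Market uncovered — not redundant.
Drop T4: the rest still cover every district — redundant.
2 redundant: T1, T4.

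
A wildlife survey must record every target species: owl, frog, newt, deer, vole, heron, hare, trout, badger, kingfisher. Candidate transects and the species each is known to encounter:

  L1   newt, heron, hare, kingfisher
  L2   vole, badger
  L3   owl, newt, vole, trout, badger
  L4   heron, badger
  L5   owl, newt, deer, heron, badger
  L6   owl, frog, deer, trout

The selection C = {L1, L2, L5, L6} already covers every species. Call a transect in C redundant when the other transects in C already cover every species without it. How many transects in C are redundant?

Drop L1: hare, kingfisher uncovered — not redundant.
Drop L2: vole uncovered — not redundant.
Drop L5: the rest still cover every species — redundant.
Drop L6: frog, trout uncovered — not redundant.
1 redundant: L5.

1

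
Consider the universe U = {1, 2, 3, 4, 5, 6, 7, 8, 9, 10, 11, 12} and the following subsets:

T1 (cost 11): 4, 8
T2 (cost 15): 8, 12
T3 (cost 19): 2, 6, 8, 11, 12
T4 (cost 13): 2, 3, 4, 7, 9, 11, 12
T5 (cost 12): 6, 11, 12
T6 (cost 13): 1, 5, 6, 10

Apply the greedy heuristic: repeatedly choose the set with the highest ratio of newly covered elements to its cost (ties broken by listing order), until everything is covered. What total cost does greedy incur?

Pick 1: T4 adds 7 new (2, 3, 4, 7, 9, 11, 12) at cost 13 (ratio 7/13).
Pick 2: T6 adds 4 new (1, 5, 6, 10) at cost 13 (ratio 4/13).
Pick 3: T1 adds 1 new (8) at cost 11 (ratio 1/11).
Greedy total cost: 13 + 13 + 11 = 37.

37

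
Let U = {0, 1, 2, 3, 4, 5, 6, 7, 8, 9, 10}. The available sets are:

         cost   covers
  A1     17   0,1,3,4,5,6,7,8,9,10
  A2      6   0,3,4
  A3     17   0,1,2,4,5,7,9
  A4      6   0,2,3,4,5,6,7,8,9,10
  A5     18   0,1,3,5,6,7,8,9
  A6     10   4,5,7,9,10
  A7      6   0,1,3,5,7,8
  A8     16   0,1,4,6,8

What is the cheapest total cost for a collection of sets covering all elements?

12

A4, A7 cover every element at cost 6 + 6 = 12.
Any cover uses at least 2 sets; among all covering selections none totals below 12.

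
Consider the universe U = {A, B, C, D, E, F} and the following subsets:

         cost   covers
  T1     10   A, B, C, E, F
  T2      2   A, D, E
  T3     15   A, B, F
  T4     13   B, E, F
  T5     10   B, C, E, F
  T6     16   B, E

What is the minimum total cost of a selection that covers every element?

T1, T2 cover every element at cost 10 + 2 = 12.
Any cover uses at least 2 sets; among all covering selections none totals below 12.

12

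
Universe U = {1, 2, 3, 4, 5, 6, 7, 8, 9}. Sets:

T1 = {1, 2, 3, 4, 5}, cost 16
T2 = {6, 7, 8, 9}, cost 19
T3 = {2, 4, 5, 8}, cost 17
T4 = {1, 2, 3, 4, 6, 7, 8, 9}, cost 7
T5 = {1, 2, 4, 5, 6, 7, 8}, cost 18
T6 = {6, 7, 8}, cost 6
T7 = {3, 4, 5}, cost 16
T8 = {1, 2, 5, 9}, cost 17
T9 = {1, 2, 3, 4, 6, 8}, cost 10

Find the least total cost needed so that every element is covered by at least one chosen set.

23

T1, T4 cover every element at cost 16 + 7 = 23.
Any cover uses at least 2 sets; among all covering selections none totals below 23.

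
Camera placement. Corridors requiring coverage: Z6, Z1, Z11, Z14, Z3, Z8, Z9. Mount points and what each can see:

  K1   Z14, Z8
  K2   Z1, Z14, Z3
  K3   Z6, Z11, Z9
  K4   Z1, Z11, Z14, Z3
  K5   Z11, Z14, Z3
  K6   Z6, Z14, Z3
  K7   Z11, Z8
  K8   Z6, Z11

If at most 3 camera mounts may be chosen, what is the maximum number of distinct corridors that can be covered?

Choosing K1, K2, K3 covers {Z6, Z1, Z11, Z14, Z3, Z8, Z9} — 7 corridors.
That is all 7 corridors.

7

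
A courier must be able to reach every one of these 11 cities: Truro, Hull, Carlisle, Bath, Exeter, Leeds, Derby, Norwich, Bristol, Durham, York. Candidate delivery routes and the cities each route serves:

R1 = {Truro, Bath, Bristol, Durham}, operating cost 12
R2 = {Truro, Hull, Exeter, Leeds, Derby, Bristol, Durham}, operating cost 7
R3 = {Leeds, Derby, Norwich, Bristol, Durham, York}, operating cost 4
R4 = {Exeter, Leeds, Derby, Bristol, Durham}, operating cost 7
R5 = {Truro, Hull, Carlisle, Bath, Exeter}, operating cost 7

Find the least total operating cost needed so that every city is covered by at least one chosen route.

R3, R5 cover every city at operating cost 4 + 7 = 11.
Any cover uses at least 2 routes; among all covering selections none totals below 11.

11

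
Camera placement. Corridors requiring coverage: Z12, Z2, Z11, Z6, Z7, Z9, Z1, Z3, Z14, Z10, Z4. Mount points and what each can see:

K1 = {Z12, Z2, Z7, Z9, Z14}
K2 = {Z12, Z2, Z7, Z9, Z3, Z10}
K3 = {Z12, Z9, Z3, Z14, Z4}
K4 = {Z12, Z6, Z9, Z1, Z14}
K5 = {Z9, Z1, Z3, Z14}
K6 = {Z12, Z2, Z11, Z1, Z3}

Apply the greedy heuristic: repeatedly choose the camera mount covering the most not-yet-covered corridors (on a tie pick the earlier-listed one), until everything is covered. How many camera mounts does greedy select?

4

Pick 1: K2 covers 6 new corridors (Z12, Z2, Z7, Z9, Z3, Z10).
Pick 2: K4 covers 3 new corridors (Z6, Z1, Z14).
Pick 3: K3 covers 1 new corridors (Z4).
Pick 4: K6 covers 1 new corridors (Z11).
Greedy uses 4 camera mounts.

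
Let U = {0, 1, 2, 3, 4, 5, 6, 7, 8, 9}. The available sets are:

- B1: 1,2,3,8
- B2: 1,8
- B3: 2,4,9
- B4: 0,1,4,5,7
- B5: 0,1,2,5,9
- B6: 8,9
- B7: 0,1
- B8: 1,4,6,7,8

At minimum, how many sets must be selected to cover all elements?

3

B1, B5, B8 together cover {0, 1, 2, 3, 4, 5, 6, 7, 8, 9} — every element.
No 2 of the 8 sets cover everything (all 28 pairs fall short), so 3 is minimum.
Greedy (largest uncovered first) would take B4, B1, B3, B8 — 4 sets — but 3 suffice.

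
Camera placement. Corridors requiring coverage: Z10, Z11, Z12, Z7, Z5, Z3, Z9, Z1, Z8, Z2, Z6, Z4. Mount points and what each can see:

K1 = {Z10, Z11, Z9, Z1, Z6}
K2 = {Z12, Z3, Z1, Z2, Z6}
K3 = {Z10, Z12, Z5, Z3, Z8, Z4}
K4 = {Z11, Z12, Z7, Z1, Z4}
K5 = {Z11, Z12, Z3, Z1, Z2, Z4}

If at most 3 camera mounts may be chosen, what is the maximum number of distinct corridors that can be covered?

11

Choosing K1, K2, K3 covers {Z10, Z11, Z12, Z5, Z3, Z9, Z1, Z8, Z2, Z6, Z4} — 11 corridors.
No choice of 3 camera mounts does better; here Z7 is left uncovered.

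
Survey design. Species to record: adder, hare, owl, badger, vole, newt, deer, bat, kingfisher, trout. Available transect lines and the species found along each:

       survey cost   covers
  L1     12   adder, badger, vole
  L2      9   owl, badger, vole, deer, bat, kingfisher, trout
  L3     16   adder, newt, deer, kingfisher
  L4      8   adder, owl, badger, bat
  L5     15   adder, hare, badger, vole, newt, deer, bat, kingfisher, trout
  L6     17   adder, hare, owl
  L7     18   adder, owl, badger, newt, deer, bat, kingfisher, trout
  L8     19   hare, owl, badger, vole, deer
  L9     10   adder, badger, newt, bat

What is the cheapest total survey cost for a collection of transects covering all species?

L4, L5 cover every species at survey cost 8 + 15 = 23.
Any cover uses at least 2 transects; among all covering selections none totals below 23.

23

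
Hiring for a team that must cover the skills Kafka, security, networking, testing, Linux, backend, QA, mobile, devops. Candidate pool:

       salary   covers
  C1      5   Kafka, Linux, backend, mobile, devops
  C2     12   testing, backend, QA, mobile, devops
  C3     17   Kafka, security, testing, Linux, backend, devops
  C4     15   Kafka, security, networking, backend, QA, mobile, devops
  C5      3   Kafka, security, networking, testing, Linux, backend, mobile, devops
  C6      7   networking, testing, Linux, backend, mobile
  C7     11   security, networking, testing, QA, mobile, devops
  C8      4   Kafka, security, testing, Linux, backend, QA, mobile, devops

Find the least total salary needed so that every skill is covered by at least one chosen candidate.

7

C5, C8 cover every skill at salary 3 + 4 = 7.
Any cover uses at least 2 candidates; among all covering selections none totals below 7.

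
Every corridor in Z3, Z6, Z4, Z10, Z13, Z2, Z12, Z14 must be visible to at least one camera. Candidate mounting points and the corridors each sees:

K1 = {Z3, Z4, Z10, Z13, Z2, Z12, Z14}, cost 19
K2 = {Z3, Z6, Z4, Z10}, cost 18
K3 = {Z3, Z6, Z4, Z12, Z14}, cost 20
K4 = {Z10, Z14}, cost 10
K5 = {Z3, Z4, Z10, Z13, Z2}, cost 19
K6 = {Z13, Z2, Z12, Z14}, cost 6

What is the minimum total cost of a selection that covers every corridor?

K2, K6 cover every corridor at cost 18 + 6 = 24.
Any cover uses at least 2 camera mounts; among all covering selections none totals below 24.

24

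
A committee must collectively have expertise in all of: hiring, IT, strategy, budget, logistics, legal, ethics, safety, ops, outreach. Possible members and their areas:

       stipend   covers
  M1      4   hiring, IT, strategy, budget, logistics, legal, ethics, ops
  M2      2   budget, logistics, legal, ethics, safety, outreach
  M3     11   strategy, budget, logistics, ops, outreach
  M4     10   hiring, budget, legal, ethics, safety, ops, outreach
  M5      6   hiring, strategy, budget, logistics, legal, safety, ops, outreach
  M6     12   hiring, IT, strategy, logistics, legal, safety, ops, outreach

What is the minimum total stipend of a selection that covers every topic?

M1, M2 cover every topic at stipend 4 + 2 = 6.
Any cover uses at least 2 members; among all covering selections none totals below 6.

6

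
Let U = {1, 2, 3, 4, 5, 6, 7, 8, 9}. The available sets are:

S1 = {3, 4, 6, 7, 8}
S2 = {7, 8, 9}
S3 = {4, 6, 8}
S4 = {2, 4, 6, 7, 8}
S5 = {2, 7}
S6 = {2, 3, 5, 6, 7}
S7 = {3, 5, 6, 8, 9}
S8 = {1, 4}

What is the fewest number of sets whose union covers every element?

3

S2, S6, S8 together cover {1, 2, 3, 4, 5, 6, 7, 8, 9} — every element.
No 2 of the 8 sets cover everything (all 28 pairs fall short), so 3 is minimum.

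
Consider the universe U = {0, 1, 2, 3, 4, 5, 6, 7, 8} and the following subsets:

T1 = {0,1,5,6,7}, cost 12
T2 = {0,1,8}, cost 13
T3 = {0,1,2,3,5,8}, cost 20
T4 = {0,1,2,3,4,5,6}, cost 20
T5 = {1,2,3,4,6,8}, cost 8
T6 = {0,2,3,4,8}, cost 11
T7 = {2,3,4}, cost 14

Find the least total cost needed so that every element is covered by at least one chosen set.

T1, T5 cover every element at cost 12 + 8 = 20.
Any cover uses at least 2 sets; among all covering selections none totals below 20.

20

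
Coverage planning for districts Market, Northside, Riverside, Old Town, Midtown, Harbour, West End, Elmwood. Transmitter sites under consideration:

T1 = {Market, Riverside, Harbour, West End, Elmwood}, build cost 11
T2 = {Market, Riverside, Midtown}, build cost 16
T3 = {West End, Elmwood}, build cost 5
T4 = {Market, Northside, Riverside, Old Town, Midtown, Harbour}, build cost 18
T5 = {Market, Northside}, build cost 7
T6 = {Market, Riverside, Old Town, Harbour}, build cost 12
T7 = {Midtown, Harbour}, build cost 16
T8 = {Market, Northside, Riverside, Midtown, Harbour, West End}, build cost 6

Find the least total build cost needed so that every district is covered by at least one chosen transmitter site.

T3, T4 cover every district at build cost 5 + 18 = 23.
Any cover uses at least 2 transmitter sites; among all covering selections none totals below 23.

23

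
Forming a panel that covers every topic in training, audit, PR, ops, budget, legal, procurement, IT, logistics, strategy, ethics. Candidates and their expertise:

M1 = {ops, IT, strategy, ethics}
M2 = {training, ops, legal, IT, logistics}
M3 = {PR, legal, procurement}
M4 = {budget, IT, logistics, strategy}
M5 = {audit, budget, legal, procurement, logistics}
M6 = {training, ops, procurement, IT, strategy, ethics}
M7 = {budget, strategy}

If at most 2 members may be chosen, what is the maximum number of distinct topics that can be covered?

Choosing M5, M6 covers {training, audit, ops, budget, legal, procurement, IT, logistics, strategy, ethics} — 10 topics.
No choice of 2 members does better; here PR is left uncovered.

10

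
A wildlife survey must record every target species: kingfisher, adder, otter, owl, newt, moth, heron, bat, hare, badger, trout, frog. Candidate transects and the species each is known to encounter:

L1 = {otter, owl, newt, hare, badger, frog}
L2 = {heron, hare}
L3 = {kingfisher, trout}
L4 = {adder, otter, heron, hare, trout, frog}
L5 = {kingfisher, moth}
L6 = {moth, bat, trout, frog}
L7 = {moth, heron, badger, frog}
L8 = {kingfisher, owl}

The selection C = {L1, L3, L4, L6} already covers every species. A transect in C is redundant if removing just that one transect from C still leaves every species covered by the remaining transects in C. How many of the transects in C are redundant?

Drop L1: owl, newt, badger uncovered — not redundant.
Drop L3: kingfisher uncovered — not redundant.
Drop L4: adder, heron uncovered — not redundant.
Drop L6: moth, bat uncovered — not redundant.
None of the transects in C is redundant.

0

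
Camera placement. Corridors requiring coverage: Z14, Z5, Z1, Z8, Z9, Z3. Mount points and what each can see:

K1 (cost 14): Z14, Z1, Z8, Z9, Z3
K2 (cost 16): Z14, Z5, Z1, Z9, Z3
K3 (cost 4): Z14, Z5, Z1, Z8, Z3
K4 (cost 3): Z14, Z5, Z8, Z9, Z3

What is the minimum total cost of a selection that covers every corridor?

K3, K4 cover every corridor at cost 4 + 3 = 7.
Any cover uses at least 2 camera mounts; among all covering selections none totals below 7.

7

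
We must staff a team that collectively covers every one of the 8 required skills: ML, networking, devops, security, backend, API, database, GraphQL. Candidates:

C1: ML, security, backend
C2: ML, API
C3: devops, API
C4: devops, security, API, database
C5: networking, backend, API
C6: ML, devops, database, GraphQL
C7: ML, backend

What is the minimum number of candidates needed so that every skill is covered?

C1, C5, C6 together cover {ML, networking, devops, security, backend, API, database, GraphQL} — every skill.
No 2 of the 7 candidates cover everything (all 21 pairs fall short), so 3 is minimum.
Greedy (largest uncovered first) would take C4, C1, C5, C6 — 4 candidates — but 3 suffice.

3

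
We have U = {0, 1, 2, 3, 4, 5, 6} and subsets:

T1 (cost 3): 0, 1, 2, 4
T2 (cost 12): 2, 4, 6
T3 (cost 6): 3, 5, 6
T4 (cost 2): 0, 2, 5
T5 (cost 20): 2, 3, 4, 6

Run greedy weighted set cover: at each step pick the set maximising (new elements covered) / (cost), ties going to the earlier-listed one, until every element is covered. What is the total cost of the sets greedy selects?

Pick 1: T4 adds 3 new (0, 2, 5) at cost 2 (ratio 3/2).
Pick 2: T1 adds 2 new (1, 4) at cost 3 (ratio 2/3).
Pick 3: T3 adds 2 new (3, 6) at cost 6 (ratio 2/6).
Greedy total cost: 2 + 3 + 6 = 11. (The true optimum is 9, so greedy overshoots here.)

11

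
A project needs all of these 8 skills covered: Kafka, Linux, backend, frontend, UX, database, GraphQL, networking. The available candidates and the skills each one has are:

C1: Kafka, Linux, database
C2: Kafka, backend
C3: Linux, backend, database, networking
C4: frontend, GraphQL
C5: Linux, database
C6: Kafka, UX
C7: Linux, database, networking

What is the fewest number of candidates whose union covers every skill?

C3, C4, C6 together cover {Kafka, Linux, backend, frontend, UX, database, GraphQL, networking} — every skill.
No 2 of the 7 candidates cover everything (all 21 pairs fall short), so 3 is minimum.

3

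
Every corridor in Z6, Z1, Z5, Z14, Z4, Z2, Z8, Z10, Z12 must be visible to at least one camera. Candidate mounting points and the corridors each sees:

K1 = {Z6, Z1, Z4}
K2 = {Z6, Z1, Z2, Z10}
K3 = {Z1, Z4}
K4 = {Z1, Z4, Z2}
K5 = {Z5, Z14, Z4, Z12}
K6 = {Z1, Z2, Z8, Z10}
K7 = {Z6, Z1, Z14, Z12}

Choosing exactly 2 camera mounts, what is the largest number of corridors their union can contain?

Choosing K2, K5 covers {Z6, Z1, Z5, Z14, Z4, Z2, Z10, Z12} — 8 corridors.
No choice of 2 camera mounts does better; here Z8 is left uncovered.

8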